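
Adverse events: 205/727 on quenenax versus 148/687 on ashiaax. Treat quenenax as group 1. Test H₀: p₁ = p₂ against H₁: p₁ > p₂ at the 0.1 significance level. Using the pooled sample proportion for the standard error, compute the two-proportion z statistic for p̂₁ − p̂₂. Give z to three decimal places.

p̂₁ = 205/727 = 0.28198, p̂₂ = 148/687 = 0.21543.
Pooled p̂ = (205+148)/(727+687) = 353/1414 = 0.24965.
SE = √(p̂(1−p̂)(1/n₁+1/n₂)) = √(0.24965·0.75035·0.00283112) = √(0.000530334) = 0.02303.
z = (0.28198 − 0.21543)/0.02303 = 0.06655/0.02303 = 2.890.
p-value = P(Z > 2.890) ≈ 0.0019. With α = 0.1, reject H₀.

z = 2.890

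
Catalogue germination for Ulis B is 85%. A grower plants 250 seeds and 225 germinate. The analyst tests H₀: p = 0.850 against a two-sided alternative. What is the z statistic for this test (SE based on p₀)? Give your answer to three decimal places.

p̂ = 225/250 ≈ 0.90000.
SE = √(p₀(1−p₀)/n) = √(0.1275/250) = 0.02258.
z = (0.90000 − 0.85)/0.02258 = 0.05000/0.02258 = 2.214.
Two-sided p-value ≈ 2·Φ(−2.214) = 0.0268.

z = 2.214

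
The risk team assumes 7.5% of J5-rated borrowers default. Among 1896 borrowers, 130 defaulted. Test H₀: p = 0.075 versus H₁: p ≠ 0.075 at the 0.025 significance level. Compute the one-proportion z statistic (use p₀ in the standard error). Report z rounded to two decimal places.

z = -1.06

p̂ = 130/1896 ≈ 0.06857.
SE = √(p₀(1−p₀)/n) = √(0.069375/1896) = 0.00605.
z = (0.06857 − 0.075)/0.00605 = -0.00643/0.00605 = -1.06.
Two-sided p-value ≈ 2·Φ(−1.064) = 0.2874, so at α = 0.025 we fail to reject H₀.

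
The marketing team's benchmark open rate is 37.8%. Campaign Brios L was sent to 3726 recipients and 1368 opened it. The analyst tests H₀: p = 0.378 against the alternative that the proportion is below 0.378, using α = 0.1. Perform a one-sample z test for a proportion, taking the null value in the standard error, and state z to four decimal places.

p̂ = 1368/3726 ≈ 0.3671498.
Standard error under H₀: √(0.378×0.622/3726) = 0.0079436.
z = (0.3671498 − 0.378)/0.0079436 = -0.0108502/0.0079436 = -1.3659.
p-value = P(Z < -1.366) ≈ 0.0860, so at α = 0.1 we reject H₀.

z = -1.3659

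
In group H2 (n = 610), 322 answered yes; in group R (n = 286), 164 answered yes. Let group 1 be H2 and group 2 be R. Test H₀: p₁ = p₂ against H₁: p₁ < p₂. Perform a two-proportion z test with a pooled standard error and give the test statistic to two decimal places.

p̂₁ = 322/610 ≈ 0.52787, p̂₂ = 164/286 ≈ 0.57343.
Pooled p̂ = (322+164)/(610+286) = 486/896 = 0.54241.
SE = √(p̂(1−p̂)(1/n₁+1/n₂)) = √(0.54241·0.45759·0.00513585) = √(0.00127472) = 0.03570.
z = (0.52787 − 0.57343)/0.03570 = -0.04556/0.03570 = -1.28.
p-value = P(Z < -1.276) ≈ 0.1010.

z = -1.28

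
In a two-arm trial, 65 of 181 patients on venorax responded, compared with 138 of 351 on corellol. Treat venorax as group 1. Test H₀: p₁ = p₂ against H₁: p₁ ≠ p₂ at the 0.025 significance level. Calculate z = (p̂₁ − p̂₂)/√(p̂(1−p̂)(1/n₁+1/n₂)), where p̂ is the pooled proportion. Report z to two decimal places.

p̂₁ = 65/181 ≈ 0.3591, p̂₂ = 138/351 ≈ 0.3932.
Pooled p̂ = (65+138)/(181+351) = 203/532 = 0.3816.
SE = √(0.235976 × 0.00837386) = 0.0445.
z = (0.3591 − 0.3932)/0.0445 = -0.0341/0.0445 = -0.77.
Two-sided p-value ≈ 2·Φ(−0.766) = 0.4437. With α = 0.025, fail to reject H₀.

z = -0.77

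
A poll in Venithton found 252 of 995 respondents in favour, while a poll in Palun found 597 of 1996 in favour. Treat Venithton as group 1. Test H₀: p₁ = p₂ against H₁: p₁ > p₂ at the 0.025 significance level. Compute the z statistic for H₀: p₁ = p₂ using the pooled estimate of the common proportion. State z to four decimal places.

z = -2.6194

p̂₁ = 252/995 = 0.253266, p̂₂ = 597/1996 = 0.299098.
Pooled p̂ = (252+597)/(995+1996) = 849/2991 = 0.283852.
SE = √(p̂(1−p̂)(1/n₁+1/n₂)) = √(0.283852·0.716148·0.00150603) = √(0.000306145) = 0.017497.
z = (0.253266 − 0.299098)/0.017497 = -0.045832/0.017497 = -2.6194.
p-value = P(Z > -2.619) ≈ 0.9956; since p > α = 0.025, fail to reject H₀.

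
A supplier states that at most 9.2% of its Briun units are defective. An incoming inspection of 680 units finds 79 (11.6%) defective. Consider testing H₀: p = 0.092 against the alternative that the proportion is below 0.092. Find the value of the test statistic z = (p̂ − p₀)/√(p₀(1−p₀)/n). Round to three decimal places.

z = 2.181

p̂ = 79/680 ≈ 0.116176.
Under H₀, SE = √(0.092·0.908/680) = √(0.000122847) = 0.011084.
z = (0.116176 − 0.092)/0.011084 = 0.024176/0.011084 = 2.181.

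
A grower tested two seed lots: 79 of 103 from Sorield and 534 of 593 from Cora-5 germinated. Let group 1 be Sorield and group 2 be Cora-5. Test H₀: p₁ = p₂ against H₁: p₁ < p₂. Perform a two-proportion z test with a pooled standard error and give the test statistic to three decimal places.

z = -3.859

p̂₁ = 79/103 = 0.76699, p̂₂ = 534/593 = 0.90051.
Pooled p̂ = (79+534)/(103+593) = 613/696 = 0.88075.
SE = √(p̂(1−p̂)(1/n₁+1/n₂)) = √(0.88075·0.11925·0.0113951) = √(0.00119684) = 0.03460.
z = (0.76699 − 0.90051)/0.03460 = -0.13352/0.03460 = -3.859.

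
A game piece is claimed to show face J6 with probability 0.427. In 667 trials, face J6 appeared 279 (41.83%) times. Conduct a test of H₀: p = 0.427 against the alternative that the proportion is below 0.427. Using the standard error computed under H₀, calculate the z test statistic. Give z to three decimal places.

p̂ = 279/667 ≈ 0.41829.
SE = √(p₀(1−p₀)/n) = √(0.24467/667) = 0.01915.
z = (0.41829 − 0.427)/0.01915 = -0.00871/0.01915 = -0.455.
p-value = P(Z < -0.455) ≈ 0.3247.

z = -0.455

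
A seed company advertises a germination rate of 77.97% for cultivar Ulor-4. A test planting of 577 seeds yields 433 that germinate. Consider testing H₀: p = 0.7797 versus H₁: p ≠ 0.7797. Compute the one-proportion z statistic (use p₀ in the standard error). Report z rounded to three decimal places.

z = -1.696

p̂ = 433/577 ≈ 0.750433.
Under H₀, SE = √(0.7797·0.2203/577) = √(0.000297691) = 0.017254.
z = (0.750433 − 0.7797)/0.017254 = -0.029267/0.017254 = -1.696.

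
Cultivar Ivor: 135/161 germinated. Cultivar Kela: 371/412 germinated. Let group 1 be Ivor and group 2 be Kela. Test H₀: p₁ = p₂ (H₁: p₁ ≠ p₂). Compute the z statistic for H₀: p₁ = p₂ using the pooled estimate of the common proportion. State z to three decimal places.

z = -2.075

p̂₁ = 135/161 = 0.83851, p̂₂ = 371/412 = 0.90049.
Pooled p̂ = (135+371)/(161+412) = 506/573 = 0.88307.
SE = √(p̂(1−p̂)(1/n₁+1/n₂)) = √(0.88307·0.11693·0.00863836) = √(0.000891965) = 0.02987.
z = (0.83851 − 0.90049)/0.02987 = -0.06198/0.02987 = -2.075.
p-value = 2·P(Z > 2.075) ≈ 0.0380.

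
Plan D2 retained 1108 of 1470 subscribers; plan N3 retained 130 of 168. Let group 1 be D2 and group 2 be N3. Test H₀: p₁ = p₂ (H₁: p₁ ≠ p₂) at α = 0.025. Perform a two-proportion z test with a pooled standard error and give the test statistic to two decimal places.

p̂₁ = 1108/1470 = 0.7537, p̂₂ = 130/168 = 0.7738.
Pooled p̂ = (1108+130)/(1470+168) = 1238/1638 = 0.7558.
SE = √(p̂(1−p̂)(1/n₁+1/n₂)) = √(0.7558·0.2442·0.00663265) = √(0.00122417) = 0.0350.
z = (0.7537 − 0.7738)/0.0350 = -0.0201/0.0350 = -0.57.
Two-sided p-value ≈ 2·Φ(−0.574) = 0.5663; since p > α = 0.025, fail to reject H₀.

z = -0.57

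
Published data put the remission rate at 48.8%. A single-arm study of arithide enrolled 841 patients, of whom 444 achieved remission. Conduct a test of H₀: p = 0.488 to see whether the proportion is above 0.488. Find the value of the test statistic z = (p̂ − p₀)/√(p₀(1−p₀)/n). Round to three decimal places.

z = 2.317

p̂ = 444/841 ≈ 0.52794.
SE = √(p₀(1−p₀)/n) = √(0.24986/841) = 0.01724.
z = (0.52794 − 0.488)/0.01724 = 0.03994/0.01724 = 2.317.
p-value = P(Z > 2.317) ≈ 0.0102.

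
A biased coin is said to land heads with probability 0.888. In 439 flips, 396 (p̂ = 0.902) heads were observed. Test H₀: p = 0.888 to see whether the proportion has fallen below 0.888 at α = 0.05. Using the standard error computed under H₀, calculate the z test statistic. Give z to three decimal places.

p̂ = 396/439 = 0.902050.
Under H₀, SE = √(0.888·0.112/439) = √(0.000226551) = 0.015052.
z = (0.902050 − 0.888)/0.015052 = 0.014050/0.015052 = 0.933.
p-value = P(Z < 0.933) ≈ 0.8247, so at α = 0.05 we fail to reject H₀.

z = 0.933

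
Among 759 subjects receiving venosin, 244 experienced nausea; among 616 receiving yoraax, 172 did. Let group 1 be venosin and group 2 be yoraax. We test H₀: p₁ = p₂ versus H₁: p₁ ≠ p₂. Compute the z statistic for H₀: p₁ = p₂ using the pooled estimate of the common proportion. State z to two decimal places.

p̂₁ = 244/759 ≈ 0.3215, p̂₂ = 172/616 ≈ 0.2792.
Pooled p̂ = (244+172)/(759+616) = 416/1375 = 0.3025.
SE = √(0.211012 × 0.0029409) = 0.0249.
z = (0.3215 − 0.2792)/0.0249 = 0.0423/0.0249 = 1.70.

z = 1.70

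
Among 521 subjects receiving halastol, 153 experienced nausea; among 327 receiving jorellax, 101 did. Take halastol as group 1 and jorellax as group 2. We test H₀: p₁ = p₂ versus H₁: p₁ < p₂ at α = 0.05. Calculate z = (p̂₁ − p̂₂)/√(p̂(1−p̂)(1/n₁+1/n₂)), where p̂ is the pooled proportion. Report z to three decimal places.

z = -0.470

p̂₁ = 153/521 ≈ 0.29367, p̂₂ = 101/327 ≈ 0.30887.
Pooled p̂ = (153+101)/(521+327) = 254/848 = 0.29953.
SE = √(0.209811 × 0.00497749) = 0.03232.
z = (0.29367 − 0.30887)/0.03232 = -0.01520/0.03232 = -0.470.
p-value = P(Z < -0.470) ≈ 0.3190; since p > α = 0.05, fail to reject H₀.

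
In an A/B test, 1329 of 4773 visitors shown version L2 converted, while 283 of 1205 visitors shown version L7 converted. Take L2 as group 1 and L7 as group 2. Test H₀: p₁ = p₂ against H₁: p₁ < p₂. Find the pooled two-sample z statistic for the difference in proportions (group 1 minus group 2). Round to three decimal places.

z = 3.046

p̂₁ = 1329/4773 ≈ 0.27844, p̂₂ = 283/1205 ≈ 0.23485.
Pooled p̂ = (1329+283)/(4773+1205) = 1612/5978 = 0.26966.
SE = √(0.196941 × 0.00103939) = 0.01431.
z = (0.27844 − 0.23485)/0.01431 = 0.04359/0.01431 = 3.046.
p-value = P(Z < 3.046) ≈ 0.9988.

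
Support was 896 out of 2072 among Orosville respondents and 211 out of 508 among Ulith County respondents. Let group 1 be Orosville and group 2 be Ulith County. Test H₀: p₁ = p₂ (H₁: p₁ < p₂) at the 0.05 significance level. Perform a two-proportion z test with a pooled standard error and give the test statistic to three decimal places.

p̂₁ = 896/2072 = 0.43243, p̂₂ = 211/508 = 0.41535.
Pooled p̂ = (896+211)/(2072+508) = 1107/2580 = 0.42907.
SE = √(p̂(1−p̂)(1/n₁+1/n₂)) = √(0.42907·0.57093·0.00245113) = √(0.00060045) = 0.02450.
z = (0.43243 − 0.41535)/0.02450 = 0.01708/0.02450 = 0.697.
p-value = P(Z < 0.697) ≈ 0.7571, so at α = 0.05 we fail to reject H₀.

z = 0.697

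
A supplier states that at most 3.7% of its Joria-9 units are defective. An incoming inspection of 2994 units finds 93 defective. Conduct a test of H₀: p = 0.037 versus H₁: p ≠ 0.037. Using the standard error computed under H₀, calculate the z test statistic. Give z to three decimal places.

z = -1.721

p̂ = 93/2994 ≈ 0.031062.
Standard error under H₀: √(0.037×0.963/2994) = 0.003450.
z = (0.031062 − 0.037)/0.003450 = -0.005938/0.003450 = -1.721.
p-value = 2·P(Z > 1.721) ≈ 0.0852.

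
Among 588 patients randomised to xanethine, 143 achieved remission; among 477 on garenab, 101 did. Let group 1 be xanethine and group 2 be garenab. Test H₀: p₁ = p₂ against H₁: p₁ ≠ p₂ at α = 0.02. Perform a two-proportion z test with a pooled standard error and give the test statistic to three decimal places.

p̂₁ = 143/588 = 0.24320, p̂₂ = 101/477 = 0.21174.
Pooled p̂ = (143+101)/(588+477) = 244/1065 = 0.22911.
SE = √(0.176618 × 0.00379712) = 0.02590.
z = (0.24320 − 0.21174)/0.02590 = 0.03146/0.02590 = 1.215.
Two-sided p-value ≈ 2·Φ(−1.215) = 0.2245, so at α = 0.02 we fail to reject H₀.

z = 1.215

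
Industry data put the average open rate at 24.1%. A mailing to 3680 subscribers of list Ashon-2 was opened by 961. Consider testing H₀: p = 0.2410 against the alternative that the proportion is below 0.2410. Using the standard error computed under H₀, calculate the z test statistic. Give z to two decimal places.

z = 2.86

p̂ = 961/3680 ≈ 0.26114.
Standard error under H₀: √(0.241×0.759/3680) = 0.00705.
z = (0.26114 − 0.241)/0.00705 = 0.02014/0.00705 = 2.86.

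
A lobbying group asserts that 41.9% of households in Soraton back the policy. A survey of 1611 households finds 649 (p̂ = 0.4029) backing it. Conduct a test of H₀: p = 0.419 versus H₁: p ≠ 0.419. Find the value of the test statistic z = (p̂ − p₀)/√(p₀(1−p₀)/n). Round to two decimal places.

p̂ = 649/1611 = 0.4029.
Standard error under H₀: √(0.419×0.581/1611) = 0.0123.
z = (0.4029 − 0.419)/0.0123 = -0.0161/0.0123 = -1.31.

z = -1.31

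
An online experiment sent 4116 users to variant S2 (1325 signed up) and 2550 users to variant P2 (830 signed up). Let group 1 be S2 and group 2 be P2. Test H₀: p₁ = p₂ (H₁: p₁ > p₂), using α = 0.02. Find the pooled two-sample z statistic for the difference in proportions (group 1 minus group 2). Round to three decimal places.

p̂₁ = 1325/4116 = 0.321914, p̂₂ = 830/2550 = 0.325490.
Pooled p̂ = (1325+830)/(4116+2550) = 2155/6666 = 0.323282.
SE = √(p̂(1−p̂)(1/n₁+1/n₂)) = √(0.323282·0.676718·0.000635111) = √(0.000138944) = 0.011787.
z = (0.321914 − 0.325490)/0.011787 = -0.003576/0.011787 = -0.303.
p-value = P(Z > -0.303) ≈ 0.6192, so at α = 0.02 we fail to reject H₀.

z = -0.303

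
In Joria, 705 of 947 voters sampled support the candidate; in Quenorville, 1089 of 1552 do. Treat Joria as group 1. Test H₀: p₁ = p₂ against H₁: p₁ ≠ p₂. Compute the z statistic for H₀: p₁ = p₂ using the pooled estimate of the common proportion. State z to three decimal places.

z = 2.305

p̂₁ = 705/947 ≈ 0.74446, p̂₂ = 1089/1552 ≈ 0.70168.
Pooled p̂ = (705+1089)/(947+1552) = 1794/2499 = 0.71789.
SE = √(p̂(1−p̂)(1/n₁+1/n₂)) = √(0.71789·0.28211·0.0017003) = √(0.000344353) = 0.01856.
z = (0.74446 − 0.70168)/0.01856 = 0.04278/0.01856 = 2.305.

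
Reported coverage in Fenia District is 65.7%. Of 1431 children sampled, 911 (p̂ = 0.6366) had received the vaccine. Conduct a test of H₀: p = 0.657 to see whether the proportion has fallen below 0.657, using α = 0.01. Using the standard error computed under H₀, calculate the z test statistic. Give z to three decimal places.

p̂ = 911/1431 = 0.63662.
Standard error under H₀: √(0.657×0.343/1431) = 0.01255.
z = (0.63662 − 0.657)/0.01255 = -0.02038/0.01255 = -1.624.
p-value = P(Z < -1.624) ≈ 0.0522; since p > α = 0.01, fail to reject H₀.

z = -1.624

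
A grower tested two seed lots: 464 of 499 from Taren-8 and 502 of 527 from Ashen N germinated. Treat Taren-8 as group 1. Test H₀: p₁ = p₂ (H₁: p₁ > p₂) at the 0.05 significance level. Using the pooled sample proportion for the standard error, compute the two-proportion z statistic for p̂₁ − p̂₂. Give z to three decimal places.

p̂₁ = 464/499 = 0.929860, p̂₂ = 502/527 = 0.952562.
Pooled p̂ = (464+502)/(499+527) = 966/1026 = 0.941520.
SE = √(p̂(1−p̂)(1/n₁+1/n₂)) = √(0.941520·0.058480·0.00390154) = √(0.000214818) = 0.014657.
z = (0.929860 − 0.952562)/0.014657 = -0.022702/0.014657 = -1.549.
p-value = P(Z > -1.549) ≈ 0.9393. With α = 0.05, fail to reject H₀.

z = -1.549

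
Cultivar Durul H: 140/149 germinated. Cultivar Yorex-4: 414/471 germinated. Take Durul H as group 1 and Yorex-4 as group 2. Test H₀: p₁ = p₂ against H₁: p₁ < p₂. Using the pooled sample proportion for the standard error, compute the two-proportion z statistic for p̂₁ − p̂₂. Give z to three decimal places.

z = 2.091

p̂₁ = 140/149 = 0.93960, p̂₂ = 414/471 = 0.87898.
Pooled p̂ = (140+414)/(149+471) = 554/620 = 0.89355.
SE = √(p̂(1−p̂)(1/n₁+1/n₂)) = √(0.89355·0.10645·0.00883455) = √(0.00084034) = 0.02899.
z = (0.93960 − 0.87898)/0.02899 = 0.06062/0.02899 = 2.091.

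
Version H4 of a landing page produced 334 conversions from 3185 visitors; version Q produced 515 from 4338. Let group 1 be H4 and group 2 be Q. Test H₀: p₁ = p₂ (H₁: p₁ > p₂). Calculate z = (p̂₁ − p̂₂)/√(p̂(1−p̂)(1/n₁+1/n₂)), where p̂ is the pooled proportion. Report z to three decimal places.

z = -1.876

p̂₁ = 334/3185 = 0.104867, p̂₂ = 515/4338 = 0.118718.
Pooled p̂ = (334+515)/(3185+4338) = 849/7523 = 0.112854.
SE = √(p̂(1−p̂)(1/n₁+1/n₂)) = √(0.112854·0.887146·0.000544493) = √(5.45135e-05) = 0.007383.
z = (0.104867 − 0.118718)/0.007383 = -0.013851/0.007383 = -1.876.
p-value = P(Z > -1.876) ≈ 0.9697.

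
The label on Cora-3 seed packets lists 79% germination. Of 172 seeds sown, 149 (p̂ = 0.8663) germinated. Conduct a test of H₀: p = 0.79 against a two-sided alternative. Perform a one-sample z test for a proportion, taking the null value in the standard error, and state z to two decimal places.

p̂ = 149/172 ≈ 0.86628.
SE = √(p₀(1−p₀)/n) = √(0.1659/172) = 0.03106.
z = (0.86628 − 0.79)/0.03106 = 0.07628/0.03106 = 2.46.
p-value = 2·P(Z > 2.456) ≈ 0.0140.

z = 2.46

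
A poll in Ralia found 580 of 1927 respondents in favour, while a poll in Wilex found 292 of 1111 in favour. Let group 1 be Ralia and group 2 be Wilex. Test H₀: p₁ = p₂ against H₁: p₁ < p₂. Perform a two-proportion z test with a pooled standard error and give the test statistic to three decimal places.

z = 2.239

p̂₁ = 580/1927 = 0.30099, p̂₂ = 292/1111 = 0.26283.
Pooled p̂ = (580+292)/(1927+1111) = 872/3038 = 0.28703.
SE = √(0.204644 × 0.00141903) = 0.01704.
z = (0.30099 − 0.26283)/0.01704 = 0.03816/0.01704 = 2.239.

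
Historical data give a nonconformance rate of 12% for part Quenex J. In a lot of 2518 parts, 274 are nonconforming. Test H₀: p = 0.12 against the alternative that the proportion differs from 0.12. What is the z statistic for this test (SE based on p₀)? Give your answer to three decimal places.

p̂ = 274/2518 ≈ 0.108817.
Under H₀, SE = √(0.12·0.88/2518) = √(4.1938e-05) = 0.006476.
z = (0.108817 − 0.12)/0.006476 = -0.011183/0.006476 = -1.727.
Two-sided p-value ≈ 2·Φ(−1.727) = 0.0842.

z = -1.727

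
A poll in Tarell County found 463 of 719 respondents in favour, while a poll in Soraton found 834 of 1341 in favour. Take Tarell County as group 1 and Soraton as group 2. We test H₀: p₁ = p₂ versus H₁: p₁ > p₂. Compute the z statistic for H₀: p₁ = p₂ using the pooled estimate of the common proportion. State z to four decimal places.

z = 0.9868

p̂₁ = 463/719 ≈ 0.643950, p̂₂ = 834/1341 ≈ 0.621924.
Pooled p̂ = (463+834)/(719+1341) = 1297/2060 = 0.629612.
SE = √(p̂(1−p̂)(1/n₁+1/n₂)) = √(0.629612·0.370388·0.00213653) = √(0.000498241) = 0.022321.
z = (0.643950 − 0.621924)/0.022321 = 0.022026/0.022321 = 0.9868.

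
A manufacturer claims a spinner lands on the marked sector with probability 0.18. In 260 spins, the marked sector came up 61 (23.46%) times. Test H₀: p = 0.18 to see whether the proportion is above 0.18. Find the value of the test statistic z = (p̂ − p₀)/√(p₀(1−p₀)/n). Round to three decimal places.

p̂ = 61/260 = 0.23462.
Standard error under H₀: √(0.18×0.82/260) = 0.02383.
z = (0.23462 − 0.18)/0.02383 = 0.05462/0.02383 = 2.292.
p-value = P(Z > 2.292) ≈ 0.0109.

z = 2.292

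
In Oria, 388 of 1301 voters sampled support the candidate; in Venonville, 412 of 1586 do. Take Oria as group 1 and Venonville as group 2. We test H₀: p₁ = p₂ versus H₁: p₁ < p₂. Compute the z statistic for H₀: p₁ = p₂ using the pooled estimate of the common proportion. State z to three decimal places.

z = 2.297

p̂₁ = 388/1301 ≈ 0.29823, p̂₂ = 412/1586 ≈ 0.25977.
Pooled p̂ = (388+412)/(1301+1586) = 800/2887 = 0.27710.
SE = √(p̂(1−p̂)(1/n₁+1/n₂)) = √(0.27710·0.72290·0.00139916) = √(0.000280276) = 0.01674.
z = (0.29823 − 0.25977)/0.01674 = 0.03846/0.01674 = 2.297.
p-value = P(Z < 2.297) ≈ 0.9892.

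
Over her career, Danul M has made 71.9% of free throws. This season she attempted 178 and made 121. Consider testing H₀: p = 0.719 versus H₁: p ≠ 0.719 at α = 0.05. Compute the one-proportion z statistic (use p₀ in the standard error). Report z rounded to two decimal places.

z = -1.16

p̂ = 121/178 ≈ 0.6798.
SE = √(p₀(1−p₀)/n) = √(0.20204/178) = 0.0337.
z = (0.6798 − 0.719)/0.0337 = -0.0392/0.0337 = -1.16.
Two-sided p-value ≈ 2·Φ(−1.164) = 0.2443. With α = 0.05, fail to reject H₀.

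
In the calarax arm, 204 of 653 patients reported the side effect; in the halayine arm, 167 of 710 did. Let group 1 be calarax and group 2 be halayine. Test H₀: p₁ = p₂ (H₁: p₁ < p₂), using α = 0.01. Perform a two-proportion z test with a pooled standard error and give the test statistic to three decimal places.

p̂₁ = 204/653 ≈ 0.31240, p̂₂ = 167/710 ≈ 0.23521.
Pooled p̂ = (204+167)/(653+710) = 371/1363 = 0.27219.
SE = √(0.198104 × 0.00293984) = 0.02413.
z = (0.31240 − 0.23521)/0.02413 = 0.07719/0.02413 = 3.199.
p-value = P(Z < 3.199) ≈ 0.9993. With α = 0.01, fail to reject H₀.

z = 3.199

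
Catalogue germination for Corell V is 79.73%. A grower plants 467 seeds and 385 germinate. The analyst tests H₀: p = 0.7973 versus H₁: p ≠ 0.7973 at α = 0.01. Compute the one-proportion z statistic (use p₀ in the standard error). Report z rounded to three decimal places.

z = 1.457

p̂ = 385/467 = 0.824411.
Standard error under H₀: √(0.7973×0.2027/467) = 0.018603.
z = (0.824411 − 0.7973)/0.018603 = 0.027111/0.018603 = 1.457.
Two-sided p-value ≈ 2·Φ(−1.457) = 0.1450; since p > α = 0.01, fail to reject H₀.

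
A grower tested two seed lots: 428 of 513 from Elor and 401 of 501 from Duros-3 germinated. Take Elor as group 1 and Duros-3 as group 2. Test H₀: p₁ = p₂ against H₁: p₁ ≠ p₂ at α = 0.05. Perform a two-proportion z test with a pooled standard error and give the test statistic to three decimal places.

p̂₁ = 428/513 ≈ 0.83431, p̂₂ = 401/501 ≈ 0.80040.
Pooled p̂ = (428+401)/(513+501) = 829/1014 = 0.81755.
SE = √(p̂(1−p̂)(1/n₁+1/n₂)) = √(0.81755·0.18245·0.00394533) = √(0.000588482) = 0.02426.
z = (0.83431 − 0.80040)/0.02426 = 0.03391/0.02426 = 1.398.
Two-sided p-value ≈ 2·Φ(−1.398) = 0.1622; since p > α = 0.05, fail to reject H₀.

z = 1.398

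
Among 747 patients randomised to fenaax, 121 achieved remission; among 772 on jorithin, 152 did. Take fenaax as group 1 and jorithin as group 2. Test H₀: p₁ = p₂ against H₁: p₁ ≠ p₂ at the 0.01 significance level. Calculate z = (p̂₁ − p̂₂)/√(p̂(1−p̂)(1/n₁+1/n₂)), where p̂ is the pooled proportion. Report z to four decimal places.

z = -1.7716

p̂₁ = 121/747 = 0.1619813, p̂₂ = 152/772 = 0.1968912.
Pooled p̂ = (121+152)/(747+772) = 273/1519 = 0.1797235.
SE = √(0.147423 × 0.00263402) = 0.0197057.
z = (0.1619813 − 0.1968912)/0.0197057 = -0.0349099/0.0197057 = -1.7716.
Two-sided p-value ≈ 2·Φ(−1.772) = 0.0765, so at α = 0.01 we fail to reject H₀.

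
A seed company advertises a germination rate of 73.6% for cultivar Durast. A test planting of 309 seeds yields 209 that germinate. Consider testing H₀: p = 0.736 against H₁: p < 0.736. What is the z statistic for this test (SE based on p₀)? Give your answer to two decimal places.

z = -2.38

p̂ = 209/309 ≈ 0.67638.
Under H₀, SE = √(0.736·0.264/309) = √(0.000628816) = 0.02508.
z = (0.67638 − 0.736)/0.02508 = -0.05962/0.02508 = -2.38.
p-value = P(Z < -2.378) ≈ 0.0087.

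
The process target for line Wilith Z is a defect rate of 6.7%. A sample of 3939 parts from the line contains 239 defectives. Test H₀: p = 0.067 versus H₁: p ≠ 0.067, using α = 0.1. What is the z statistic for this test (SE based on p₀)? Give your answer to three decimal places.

z = -1.588

p̂ = 239/3939 ≈ 0.06068.
SE = √(p₀(1−p₀)/n) = √(0.062511/3939) = 0.00398.
z = (0.06068 − 0.067)/0.00398 = -0.00632/0.00398 = -1.588.
p-value = 2·P(Z > 1.588) ≈ 0.1124, so at α = 0.1 we fail to reject H₀.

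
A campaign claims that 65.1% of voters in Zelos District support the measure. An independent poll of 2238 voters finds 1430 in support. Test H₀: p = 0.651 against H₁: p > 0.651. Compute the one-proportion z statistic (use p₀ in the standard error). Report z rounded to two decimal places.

z = -1.19

p̂ = 1430/2238 ≈ 0.6390.
Under H₀, SE = √(0.651·0.349/2238) = √(0.000101519) = 0.0101.
z = (0.6390 − 0.651)/0.0101 = -0.0120/0.0101 = -1.19.
p-value = P(Z > -1.195) ≈ 0.8839.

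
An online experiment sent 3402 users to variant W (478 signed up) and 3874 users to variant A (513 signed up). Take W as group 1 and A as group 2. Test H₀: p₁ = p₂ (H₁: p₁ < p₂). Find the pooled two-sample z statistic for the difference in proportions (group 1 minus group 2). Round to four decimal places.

z = 1.0031

p̂₁ = 478/3402 ≈ 0.1405056, p̂₂ = 513/3874 ≈ 0.1324213.
Pooled p̂ = (478+513)/(3402+3874) = 991/7276 = 0.1362012.
SE = √(p̂(1−p̂)(1/n₁+1/n₂)) = √(0.1362012·0.8637988·0.000552076) = √(6.4952e-05) = 0.0080593.
z = (0.1405056 − 0.1324213)/0.0080593 = 0.0080843/0.0080593 = 1.0031.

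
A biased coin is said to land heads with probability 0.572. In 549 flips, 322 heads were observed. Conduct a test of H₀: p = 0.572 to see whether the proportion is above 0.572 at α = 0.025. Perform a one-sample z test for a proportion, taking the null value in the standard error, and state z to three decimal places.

p̂ = 322/549 ≈ 0.58652.
Under H₀, SE = √(0.572·0.428/549) = √(0.000445931) = 0.02112.
z = (0.58652 − 0.572)/0.02112 = 0.01452/0.02112 = 0.688.
p-value = P(Z > 0.688) ≈ 0.2458, so at α = 0.025 we fail to reject H₀.

z = 0.688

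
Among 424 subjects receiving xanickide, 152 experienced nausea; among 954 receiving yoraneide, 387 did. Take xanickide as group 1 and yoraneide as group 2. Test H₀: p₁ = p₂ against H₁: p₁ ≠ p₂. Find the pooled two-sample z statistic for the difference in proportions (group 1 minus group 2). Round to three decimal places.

p̂₁ = 152/424 ≈ 0.35849, p̂₂ = 387/954 ≈ 0.40566.
Pooled p̂ = (152+387)/(424+954) = 539/1378 = 0.39115.
SE = √(0.238151 × 0.00340671) = 0.02848.
z = (0.35849 − 0.40566)/0.02848 = -0.04717/0.02848 = -1.656.

z = -1.656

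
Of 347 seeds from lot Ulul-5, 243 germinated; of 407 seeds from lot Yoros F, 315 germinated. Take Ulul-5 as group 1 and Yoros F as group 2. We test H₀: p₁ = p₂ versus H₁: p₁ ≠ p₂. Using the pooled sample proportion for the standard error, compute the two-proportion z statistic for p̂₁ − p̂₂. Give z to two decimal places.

z = -2.30

p̂₁ = 243/347 = 0.7003, p̂₂ = 315/407 = 0.7740.
Pooled p̂ = (243+315)/(347+407) = 558/754 = 0.7401.
SE = √(0.192375 × 0.00533885) = 0.0320.
z = (0.7003 − 0.7740)/0.0320 = -0.0737/0.0320 = -2.30.
p-value = 2·P(Z > 2.299) ≈ 0.0215.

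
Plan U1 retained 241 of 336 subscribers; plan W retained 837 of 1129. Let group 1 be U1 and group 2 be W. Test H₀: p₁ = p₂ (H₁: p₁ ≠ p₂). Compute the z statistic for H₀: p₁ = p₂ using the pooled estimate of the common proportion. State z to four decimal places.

p̂₁ = 241/336 = 0.717262, p̂₂ = 837/1129 = 0.741364.
Pooled p̂ = (241+837)/(336+1129) = 1078/1465 = 0.735836.
SE = √(p̂(1−p̂)(1/n₁+1/n₂)) = √(0.735836·0.264164·0.00386193) = √(0.000750687) = 0.027399.
z = (0.717262 − 0.741364)/0.027399 = -0.024102/0.027399 = -0.8797.

z = -0.8797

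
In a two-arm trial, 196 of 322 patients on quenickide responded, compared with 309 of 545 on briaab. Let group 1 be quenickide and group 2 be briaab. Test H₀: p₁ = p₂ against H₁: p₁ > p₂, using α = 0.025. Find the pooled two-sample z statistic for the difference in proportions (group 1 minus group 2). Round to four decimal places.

p̂₁ = 196/322 ≈ 0.608696, p̂₂ = 309/545 ≈ 0.566972.
Pooled p̂ = (196+309)/(322+545) = 505/867 = 0.582468.
SE = √(p̂(1−p̂)(1/n₁+1/n₂)) = √(0.582468·0.417532·0.00494045) = √(0.00120151) = 0.034663.
z = (0.608696 − 0.566972)/0.034663 = 0.041724/0.034663 = 1.2037.
p-value = P(Z > 1.204) ≈ 0.1144. With α = 0.025, fail to reject H₀.

z = 1.2037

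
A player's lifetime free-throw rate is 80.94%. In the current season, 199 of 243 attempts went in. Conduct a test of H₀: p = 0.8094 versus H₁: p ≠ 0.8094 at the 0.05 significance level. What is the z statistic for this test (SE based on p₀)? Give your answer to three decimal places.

p̂ = 199/243 = 0.81893.
SE = √(p₀(1−p₀)/n) = √(0.15427/243) = 0.02520.
z = (0.81893 − 0.8094)/0.02520 = 0.00953/0.02520 = 0.378.
Two-sided p-value ≈ 2·Φ(−0.378) = 0.7053. With α = 0.05, fail to reject H₀.

z = 0.378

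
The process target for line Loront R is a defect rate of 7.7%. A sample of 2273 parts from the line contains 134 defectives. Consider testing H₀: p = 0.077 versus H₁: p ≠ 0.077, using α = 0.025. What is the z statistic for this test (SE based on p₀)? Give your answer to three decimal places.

p̂ = 134/2273 ≈ 0.058953.
Standard error under H₀: √(0.077×0.923/2273) = 0.005592.
z = (0.058953 − 0.077)/0.005592 = -0.018047/0.005592 = -3.227.
Two-sided p-value ≈ 2·Φ(−3.227) = 0.0012; since p < α = 0.025, reject H₀.

z = -3.227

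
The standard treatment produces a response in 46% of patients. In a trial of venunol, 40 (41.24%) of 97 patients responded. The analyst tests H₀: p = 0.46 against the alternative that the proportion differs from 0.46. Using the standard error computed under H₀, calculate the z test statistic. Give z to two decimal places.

p̂ = 40/97 = 0.4124.
Standard error under H₀: √(0.46×0.54/97) = 0.0506.
z = (0.4124 − 0.46)/0.0506 = -0.0476/0.0506 = -0.94.
p-value = 2·P(Z > 0.941) ≈ 0.3466.

z = -0.94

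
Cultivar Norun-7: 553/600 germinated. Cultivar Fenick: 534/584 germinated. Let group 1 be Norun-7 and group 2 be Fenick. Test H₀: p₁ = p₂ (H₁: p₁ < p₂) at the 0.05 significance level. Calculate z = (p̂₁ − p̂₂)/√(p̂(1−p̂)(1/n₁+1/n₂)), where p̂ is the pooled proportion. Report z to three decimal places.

p̂₁ = 553/600 = 0.92167, p̂₂ = 534/584 = 0.91438.
Pooled p̂ = (553+534)/(600+584) = 1087/1184 = 0.91807.
SE = √(p̂(1−p̂)(1/n₁+1/n₂)) = √(0.91807·0.08193·0.003379) = √(0.000254147) = 0.01594.
z = (0.92167 − 0.91438)/0.01594 = 0.00729/0.01594 = 0.457.
p-value = P(Z < 0.457) ≈ 0.6761, so at α = 0.05 we fail to reject H₀.

z = 0.457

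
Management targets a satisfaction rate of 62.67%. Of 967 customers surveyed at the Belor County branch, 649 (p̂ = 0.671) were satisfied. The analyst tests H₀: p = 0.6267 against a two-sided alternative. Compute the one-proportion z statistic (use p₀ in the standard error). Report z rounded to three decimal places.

p̂ = 649/967 ≈ 0.671148.
Standard error under H₀: √(0.6267×0.3733/967) = 0.015554.
z = (0.671148 − 0.6267)/0.015554 = 0.044448/0.015554 = 2.858.
p-value = 2·P(Z > 2.858) ≈ 0.0043.

z = 2.858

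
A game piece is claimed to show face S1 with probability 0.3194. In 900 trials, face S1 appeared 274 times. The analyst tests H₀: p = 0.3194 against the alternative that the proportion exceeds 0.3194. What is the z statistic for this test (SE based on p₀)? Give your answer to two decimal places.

z = -0.96

p̂ = 274/900 = 0.30444.
Standard error under H₀: √(0.3194×0.6806/900) = 0.01554.
z = (0.30444 − 0.3194)/0.01554 = -0.01496/0.01554 = -0.96.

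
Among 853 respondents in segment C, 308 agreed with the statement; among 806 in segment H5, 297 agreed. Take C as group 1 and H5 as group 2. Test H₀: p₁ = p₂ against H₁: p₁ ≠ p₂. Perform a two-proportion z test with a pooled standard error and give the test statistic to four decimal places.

z = -0.3133

p̂₁ = 308/853 ≈ 0.361079, p̂₂ = 297/806 ≈ 0.368486.
Pooled p̂ = (308+297)/(853+806) = 605/1659 = 0.364678.
SE = √(p̂(1−p̂)(1/n₁+1/n₂)) = √(0.364678·0.635322·0.00241303) = √(0.000559069) = 0.023645.
z = (0.361079 − 0.368486)/0.023645 = -0.007407/0.023645 = -0.3133.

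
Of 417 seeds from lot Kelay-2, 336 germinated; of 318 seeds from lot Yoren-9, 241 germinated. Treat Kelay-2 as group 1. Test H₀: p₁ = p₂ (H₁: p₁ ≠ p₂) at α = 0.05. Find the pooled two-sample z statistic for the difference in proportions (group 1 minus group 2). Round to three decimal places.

p̂₁ = 336/417 ≈ 0.80576, p̂₂ = 241/318 ≈ 0.75786.
Pooled p̂ = (336+241)/(417+318) = 577/735 = 0.78503.
SE = √(p̂(1−p̂)(1/n₁+1/n₂)) = √(0.78503·0.21497·0.00554274) = √(0.000935368) = 0.03058.
z = (0.80576 − 0.75786)/0.03058 = 0.04790/0.03058 = 1.566.
Two-sided p-value ≈ 2·Φ(−1.566) = 0.1174. With α = 0.05, fail to reject H₀.

z = 1.566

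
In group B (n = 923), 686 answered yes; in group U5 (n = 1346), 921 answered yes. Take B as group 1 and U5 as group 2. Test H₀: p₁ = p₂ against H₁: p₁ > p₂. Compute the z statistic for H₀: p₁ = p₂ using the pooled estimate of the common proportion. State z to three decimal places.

z = 3.036

p̂₁ = 686/923 = 0.74323, p̂₂ = 921/1346 = 0.68425.
Pooled p̂ = (686+921)/(923+1346) = 1607/2269 = 0.70824.
SE = √(p̂(1−p̂)(1/n₁+1/n₂)) = √(0.70824·0.29176·0.00182637) = √(0.000377392) = 0.01943.
z = (0.74323 − 0.68425)/0.01943 = 0.05898/0.01943 = 3.036.
p-value = P(Z > 3.036) ≈ 0.0012.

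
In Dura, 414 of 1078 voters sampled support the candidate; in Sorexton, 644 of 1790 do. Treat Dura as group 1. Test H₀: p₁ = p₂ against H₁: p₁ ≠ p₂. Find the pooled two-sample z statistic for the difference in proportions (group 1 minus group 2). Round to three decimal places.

p̂₁ = 414/1078 = 0.384045, p̂₂ = 644/1790 = 0.359777.
Pooled p̂ = (414+644)/(1078+1790) = 1058/2868 = 0.368898.
SE = √(p̂(1−p̂)(1/n₁+1/n₂)) = √(0.368898·0.631102·0.0014863) = √(0.00034603) = 0.018602.
z = (0.384045 − 0.359777)/0.018602 = 0.024268/0.018602 = 1.305.

z = 1.305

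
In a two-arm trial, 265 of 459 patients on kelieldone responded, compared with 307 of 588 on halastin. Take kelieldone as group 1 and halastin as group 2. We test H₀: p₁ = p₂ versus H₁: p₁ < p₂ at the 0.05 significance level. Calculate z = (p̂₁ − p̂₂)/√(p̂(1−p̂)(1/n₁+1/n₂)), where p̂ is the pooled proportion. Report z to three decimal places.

p̂₁ = 265/459 = 0.57734, p̂₂ = 307/588 = 0.52211.
Pooled p̂ = (265+307)/(459+588) = 572/1047 = 0.54632.
SE = √(0.247854 × 0.00387933) = 0.03101.
z = (0.57734 − 0.52211)/0.03101 = 0.05523/0.03101 = 1.781.
p-value = P(Z < 1.781) ≈ 0.9626. With α = 0.05, fail to reject H₀.

z = 1.781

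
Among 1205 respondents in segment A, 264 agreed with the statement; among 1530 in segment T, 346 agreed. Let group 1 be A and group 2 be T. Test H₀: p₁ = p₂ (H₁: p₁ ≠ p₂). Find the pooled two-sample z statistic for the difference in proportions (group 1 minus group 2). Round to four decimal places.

z = -0.4401

p̂₁ = 264/1205 = 0.2190871, p̂₂ = 346/1530 = 0.2261438.
Pooled p̂ = (264+346)/(1205+1530) = 610/2735 = 0.2230347.
SE = √(p̂(1−p̂)(1/n₁+1/n₂)) = √(0.2230347·0.7769653·0.00148347) = √(0.000257071) = 0.0160334.
z = (0.2190871 − 0.2261438)/0.0160334 = -0.0070567/0.0160334 = -0.4401.
Two-sided p-value ≈ 2·Φ(−0.440) = 0.6598.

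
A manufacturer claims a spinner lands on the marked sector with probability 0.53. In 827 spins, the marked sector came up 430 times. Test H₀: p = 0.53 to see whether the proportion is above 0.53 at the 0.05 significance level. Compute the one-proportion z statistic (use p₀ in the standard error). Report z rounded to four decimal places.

p̂ = 430/827 = 0.519952.
Standard error under H₀: √(0.53×0.47/827) = 0.017355.
z = (0.519952 − 0.53)/0.017355 = -0.010048/0.017355 = -0.5790.
p-value = P(Z > -0.579) ≈ 0.7187, so at α = 0.05 we fail to reject H₀.

z = -0.5790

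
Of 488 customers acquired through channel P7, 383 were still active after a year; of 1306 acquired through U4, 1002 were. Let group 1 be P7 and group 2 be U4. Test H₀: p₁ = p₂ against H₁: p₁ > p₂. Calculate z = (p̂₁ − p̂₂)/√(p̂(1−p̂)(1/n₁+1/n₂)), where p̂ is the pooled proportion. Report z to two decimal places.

z = 0.79

p̂₁ = 383/488 ≈ 0.7848, p̂₂ = 1002/1306 ≈ 0.7672.
Pooled p̂ = (383+1002)/(488+1306) = 1385/1794 = 0.7720.
SE = √(0.176006 × 0.00281488) = 0.0223.
z = (0.7848 − 0.7672)/0.0223 = 0.0176/0.0223 = 0.79.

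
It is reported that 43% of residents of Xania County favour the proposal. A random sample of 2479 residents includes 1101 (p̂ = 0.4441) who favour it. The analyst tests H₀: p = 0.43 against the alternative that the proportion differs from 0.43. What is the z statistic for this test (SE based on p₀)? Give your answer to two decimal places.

p̂ = 1101/2479 = 0.4441.
Standard error under H₀: √(0.43×0.57/2479) = 0.0099.
z = (0.4441 − 0.43)/0.0099 = 0.0141/0.0099 = 1.42.
p-value = 2·P(Z > 1.421) ≈ 0.1553.

z = 1.42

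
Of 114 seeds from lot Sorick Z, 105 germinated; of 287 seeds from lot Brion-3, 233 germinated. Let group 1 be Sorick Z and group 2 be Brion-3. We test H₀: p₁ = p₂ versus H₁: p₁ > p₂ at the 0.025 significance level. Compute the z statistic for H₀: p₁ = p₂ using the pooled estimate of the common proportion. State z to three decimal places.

z = 2.711

p̂₁ = 105/114 = 0.921053, p̂₂ = 233/287 = 0.811847.
Pooled p̂ = (105+233)/(114+287) = 338/401 = 0.842893.
SE = √(p̂(1−p̂)(1/n₁+1/n₂)) = √(0.842893·0.157107·0.0122563) = √(0.00162303) = 0.040287.
z = (0.921053 − 0.811847)/0.040287 = 0.109206/0.040287 = 2.711.
p-value = P(Z > 2.711) ≈ 0.0034. With α = 0.025, reject H₀.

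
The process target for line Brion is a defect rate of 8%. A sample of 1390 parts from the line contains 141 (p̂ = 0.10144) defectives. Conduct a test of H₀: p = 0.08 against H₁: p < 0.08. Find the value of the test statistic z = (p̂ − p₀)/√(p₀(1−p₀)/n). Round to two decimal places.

p̂ = 141/1390 ≈ 0.10144.
Under H₀, SE = √(0.08·0.92/1390) = √(5.29496e-05) = 0.00728.
z = (0.10144 − 0.08)/0.00728 = 0.02144/0.00728 = 2.95.

z = 2.95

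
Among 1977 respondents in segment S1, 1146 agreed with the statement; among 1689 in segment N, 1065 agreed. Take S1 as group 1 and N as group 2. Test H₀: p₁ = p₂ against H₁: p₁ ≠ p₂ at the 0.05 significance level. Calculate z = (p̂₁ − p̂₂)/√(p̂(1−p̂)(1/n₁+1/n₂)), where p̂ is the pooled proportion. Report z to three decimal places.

z = -3.139

p̂₁ = 1146/1977 = 0.57967, p̂₂ = 1065/1689 = 0.63055.
Pooled p̂ = (1146+1065)/(1977+1689) = 2211/3666 = 0.60311.
SE = √(p̂(1−p̂)(1/n₁+1/n₂)) = √(0.60311·0.39689·0.00109788) = √(0.000262799) = 0.01621.
z = (0.57967 − 0.63055)/0.01621 = -0.05088/0.01621 = -3.139.
Two-sided p-value ≈ 2·Φ(−3.139) = 0.0017, so at α = 0.05 we reject H₀.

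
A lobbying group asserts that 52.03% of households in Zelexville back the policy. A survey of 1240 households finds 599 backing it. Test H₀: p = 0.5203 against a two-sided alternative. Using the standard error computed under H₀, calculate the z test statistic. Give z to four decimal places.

p̂ = 599/1240 = 0.483065.
SE = √(p₀(1−p₀)/n) = √(0.24959/1240) = 0.014187.
z = (0.483065 − 0.5203)/0.014187 = -0.037235/0.014187 = -2.6246.
p-value = 2·P(Z > 2.625) ≈ 0.0087.

z = -2.6246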